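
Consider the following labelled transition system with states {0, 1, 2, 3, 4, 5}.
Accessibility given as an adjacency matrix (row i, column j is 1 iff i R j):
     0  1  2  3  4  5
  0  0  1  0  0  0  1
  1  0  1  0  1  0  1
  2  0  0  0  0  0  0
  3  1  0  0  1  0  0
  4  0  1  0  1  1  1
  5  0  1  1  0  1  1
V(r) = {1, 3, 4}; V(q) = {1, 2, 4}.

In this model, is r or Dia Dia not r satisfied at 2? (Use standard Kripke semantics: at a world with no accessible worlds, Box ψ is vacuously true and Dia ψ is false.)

No

Recall that Dia ψ holds at a world iff ψ holds at some accessible world.
At 2: r is false, Dia Dia not r is false, so r or Dia Dia not r is false.
  At 2: no accessible worlds, so Dia Dia not r is false.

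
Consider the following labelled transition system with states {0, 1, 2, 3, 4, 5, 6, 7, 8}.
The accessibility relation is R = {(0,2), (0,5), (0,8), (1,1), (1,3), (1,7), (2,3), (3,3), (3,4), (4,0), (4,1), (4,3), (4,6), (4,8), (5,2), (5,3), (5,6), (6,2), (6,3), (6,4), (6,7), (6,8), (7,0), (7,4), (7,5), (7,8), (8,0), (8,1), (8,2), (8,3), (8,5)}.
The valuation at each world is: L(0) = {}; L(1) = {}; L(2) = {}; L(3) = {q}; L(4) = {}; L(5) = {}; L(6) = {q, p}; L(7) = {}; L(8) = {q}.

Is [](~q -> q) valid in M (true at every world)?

Let φ = [](~q -> q). Evaluate φ at each world:
  0 (successors {2, 5, 8}): φ is false.
  1 (successors {1, 3, 7}): φ is false.
  2 (successors {3}): φ is true.
  3 (successors {3, 4}): φ is false.
  4 (successors {0, 1, 3, 6, 8}): φ is false.
  5 (successors {2, 3, 6}): φ is false.
  6 (successors {2, 3, 4, 7, 8}): φ is false.
  7 (successors {0, 4, 5, 8}): φ is false.
  8 (successors {0, 1, 2, 3, 5}): φ is false.
Detail at 0 (counterexample):
  At 0: [](~q -> q) requires ~q -> q at every successor {2, 5, 8}.
    ~q -> q fails at 2, so [](~q -> q) is false at 0.

No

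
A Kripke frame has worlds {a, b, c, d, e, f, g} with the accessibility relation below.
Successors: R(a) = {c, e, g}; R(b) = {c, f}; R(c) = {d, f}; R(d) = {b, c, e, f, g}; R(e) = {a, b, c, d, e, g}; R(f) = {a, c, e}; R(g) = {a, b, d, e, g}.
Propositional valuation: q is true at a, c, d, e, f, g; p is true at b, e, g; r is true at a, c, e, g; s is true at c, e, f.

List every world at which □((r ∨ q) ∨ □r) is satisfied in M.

a, b, c, f

Let φ = □((r ∨ q) ∨ □r). Evaluate φ at each world:
  a (successors {c, e, g}): φ is true.
  b (successors {c, f}): φ is true.
  c (successors {d, f}): φ is true.
  d (successors {b, c, e, f, g}): φ is false.
  e (successors {a, b, c, d, e, g}): φ is false.
  f (successors {a, c, e}): φ is true.
  g (successors {a, b, d, e, g}): φ is false.
For instance, at f:
  At f: □((r ∨ q) ∨ □r) requires (r ∨ q) ∨ □r at every successor {a, c, e}.
      At a: r ∨ q is true, □r is true, so (r ∨ q) ∨ □r is true.
      At c: r ∨ q is true, □r is false, so (r ∨ q) ∨ □r is true.
      At e: r ∨ q is true, □r is false, so (r ∨ q) ∨ □r is true.
  So □((r ∨ q) ∨ □r) is true at f.
Satisfying worlds: {a, b, c, f}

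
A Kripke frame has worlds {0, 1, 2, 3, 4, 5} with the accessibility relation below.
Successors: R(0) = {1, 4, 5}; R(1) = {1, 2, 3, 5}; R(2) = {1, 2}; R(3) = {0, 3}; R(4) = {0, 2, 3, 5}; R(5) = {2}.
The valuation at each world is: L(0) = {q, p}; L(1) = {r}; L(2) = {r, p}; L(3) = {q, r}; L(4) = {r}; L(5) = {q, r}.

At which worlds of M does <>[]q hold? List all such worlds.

Let φ = <>[]q. Evaluate φ at each world:
  0 (successors {1, 4, 5}): φ is false.
  1 (successors {1, 2, 3, 5}): φ is true.
  2 (successors {1, 2}): φ is false.
  3 (successors {0, 3}): φ is true.
  4 (successors {0, 2, 3, 5}): φ is true.
  5 (successors {2}): φ is false.
For instance, at 5:
  At 5: <>[]q requires []q at some successor in {2}.
    At 2: []q is false.
  So <>[]q is false at 5.
Satisfying worlds: {1, 3, 4}

1, 3, 4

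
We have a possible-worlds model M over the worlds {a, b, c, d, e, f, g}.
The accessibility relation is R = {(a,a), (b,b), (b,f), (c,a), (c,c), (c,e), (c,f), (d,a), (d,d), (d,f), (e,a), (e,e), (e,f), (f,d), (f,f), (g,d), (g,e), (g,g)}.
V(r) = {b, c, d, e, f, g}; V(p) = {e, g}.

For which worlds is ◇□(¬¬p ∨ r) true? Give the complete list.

Let φ = ◇□(¬¬p ∨ r). Evaluate φ at each world:
  a (successors {a}): φ is false.
  b (successors {b, f}): φ is true.
  c (successors {a, c, e, f}): φ is true.
  d (successors {a, d, f}): φ is true.
  e (successors {a, e, f}): φ is true.
  f (successors {d, f}): φ is true.
  g (successors {d, e, g}): φ is true.
For instance, at a:
  At a: ◇□(¬¬p ∨ r) requires □(¬¬p ∨ r) at some successor in {a}.
    At a: □(¬¬p ∨ r) is false.
  So ◇□(¬¬p ∨ r) is false at a.
Satisfying worlds: {b, c, d, e, f, g}

b, c, d, e, f, g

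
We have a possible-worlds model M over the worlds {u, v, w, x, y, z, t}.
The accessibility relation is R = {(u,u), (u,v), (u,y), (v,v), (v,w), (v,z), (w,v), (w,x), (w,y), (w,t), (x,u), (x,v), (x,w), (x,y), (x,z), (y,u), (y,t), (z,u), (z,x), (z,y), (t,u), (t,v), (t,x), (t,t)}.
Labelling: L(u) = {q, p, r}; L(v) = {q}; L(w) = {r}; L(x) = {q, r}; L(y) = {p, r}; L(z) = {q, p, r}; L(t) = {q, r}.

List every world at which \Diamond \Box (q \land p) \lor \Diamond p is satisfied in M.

Recall that \Box ψ holds at a world iff ψ holds at every accessible world, and \Diamond ψ holds iff ψ holds at some accessible world.
Let φ = \Diamond \Box (q \land p) \lor \Diamond p. Evaluate φ at each world:
  u (successors {u, v, y}): φ is true.
  v (successors {v, w, z}): φ is true.
  w (successors {v, x, y, t}): φ is true.
  x (successors {u, v, w, y, z}): φ is true.
  y (successors {u, t}): φ is true.
  z (successors {u, x, y}): φ is true.
  t (successors {u, v, x, t}): φ is true.
For instance, at t:
  At t: \Diamond \Box (q \land p) is false, \Diamond p is true, so \Diamond \Box (q \land p) \lor \Diamond p is true.
    At t: \Diamond \Box (q \land p) requires \Box (q \land p) at some successor in {u, v, x, t}.
      At u: \Box (q \land p) is false.
      At v: \Box (q \land p) is false.
      At x: \Box (q \land p) is false.
      At t: \Box (q \land p) is false.
    So \Diamond \Box (q \land p) is false at t.
    At t: \Diamond p requires p at some successor in {u, v, x, t}.
      p holds at u, so \Diamond p is true at t.
Satisfying worlds: {u, v, w, x, y, z, t}

u, v, w, x, y, z, t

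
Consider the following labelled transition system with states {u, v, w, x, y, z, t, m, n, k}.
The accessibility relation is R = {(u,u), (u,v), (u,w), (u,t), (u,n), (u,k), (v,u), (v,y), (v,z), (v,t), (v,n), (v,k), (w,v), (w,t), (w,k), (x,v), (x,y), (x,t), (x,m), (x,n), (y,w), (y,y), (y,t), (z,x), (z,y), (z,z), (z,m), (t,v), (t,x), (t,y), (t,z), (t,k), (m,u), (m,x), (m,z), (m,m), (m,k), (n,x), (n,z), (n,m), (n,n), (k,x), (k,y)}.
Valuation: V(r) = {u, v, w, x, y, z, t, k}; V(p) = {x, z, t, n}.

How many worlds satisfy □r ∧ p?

1

Recall that □ψ holds at a world iff ψ holds at every accessible world, and ◇ψ holds iff ψ holds at some accessible world.
Let φ = □r ∧ p. Evaluate φ at each world:
  u (successors {u, v, w, t, n, k}): φ is false.
  v (successors {u, y, z, t, n, k}): φ is false.
  w (successors {v, t, k}): φ is false.
  x (successors {v, y, t, m, n}): φ is false.
  y (successors {w, y, t}): φ is false.
  z (successors {x, y, z, m}): φ is false.
  t (successors {v, x, y, z, k}): φ is true.
  m (successors {u, x, z, m, k}): φ is false.
  n (successors {x, z, m, n}): φ is false.
  k (successors {x, y}): φ is false.
For instance, at y:
  At y: □r is true, p is false, so □r ∧ p is false.
    At y: □r requires r at every successor {w, y, t}.
      At w: r is true.
      At y: r is true.
      At t: r is true.
    So □r is true at y.
Satisfying worlds: {t}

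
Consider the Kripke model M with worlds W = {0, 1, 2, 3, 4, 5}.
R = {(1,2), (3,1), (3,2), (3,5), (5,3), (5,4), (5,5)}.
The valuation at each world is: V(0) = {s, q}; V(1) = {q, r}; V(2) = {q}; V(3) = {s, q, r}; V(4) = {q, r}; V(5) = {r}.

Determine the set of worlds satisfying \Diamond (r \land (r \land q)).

3, 5

Let φ = \Diamond (r \land (r \land q)). Evaluate φ at each world:
  0 (successors ∅): φ is false.
  1 (successors {2}): φ is false.
  2 (successors ∅): φ is false.
  3 (successors {1, 2, 5}): φ is true.
  4 (successors ∅): φ is false.
  5 (successors {3, 4, 5}): φ is true.
For instance, at 5:
  At 5: \Diamond (r \land (r \land q)) requires r \land (r \land q) at some successor in {3, 4, 5}.
    r \land (r \land q) holds at 3, so \Diamond (r \land (r \land q)) is true at 5.
Satisfying worlds: {3, 5}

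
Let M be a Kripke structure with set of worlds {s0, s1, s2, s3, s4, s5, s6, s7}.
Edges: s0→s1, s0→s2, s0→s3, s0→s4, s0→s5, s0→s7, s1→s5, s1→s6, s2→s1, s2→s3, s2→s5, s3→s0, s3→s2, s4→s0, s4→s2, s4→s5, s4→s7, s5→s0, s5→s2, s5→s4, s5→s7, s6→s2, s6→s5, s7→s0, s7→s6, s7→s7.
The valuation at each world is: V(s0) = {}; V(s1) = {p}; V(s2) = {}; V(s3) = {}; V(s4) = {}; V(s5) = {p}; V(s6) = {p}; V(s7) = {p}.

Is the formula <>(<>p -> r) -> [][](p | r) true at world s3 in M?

At s3: <>(<>p -> r) is false, [][](p | r) is false, so <>(<>p -> r) -> [][](p | r) is true.
  At s3: <>(<>p -> r) requires <>p -> r at some successor in {s0, s2}.
    At s0: <>p -> r is false.
    At s2: <>p -> r is false.
  So <>(<>p -> r) is false at s3.
  At s3: [][](p | r) requires [](p | r) at every successor {s0, s2}.
    [](p | r) fails at s0, so [][](p | r) is false at s3.
      At s0: [](p | r) requires p | r at every successor {s1, s2, s3, s4, s5, s7}.
        p | r fails at s2, so [](p | r) is false at s0.

Yes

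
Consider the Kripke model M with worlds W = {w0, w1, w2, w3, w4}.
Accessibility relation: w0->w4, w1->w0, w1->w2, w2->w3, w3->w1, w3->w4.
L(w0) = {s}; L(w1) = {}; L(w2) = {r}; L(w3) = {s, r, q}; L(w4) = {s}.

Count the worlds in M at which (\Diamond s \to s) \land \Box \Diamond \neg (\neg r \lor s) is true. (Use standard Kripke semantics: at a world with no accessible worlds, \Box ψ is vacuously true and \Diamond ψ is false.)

Let φ = (\Diamond s \to s) \land \Box \Diamond \neg (\neg r \lor s). Evaluate φ at each world:
  w0 (successors {w4}): φ is false.
  w1 (successors {w0, w2}): φ is false.
  w2 (successors {w3}): φ is false.
  w3 (successors {w1, w4}): φ is false.
  w4 (successors ∅): φ is true.
For instance, at w2:
  At w2: \Diamond s \to s is false, \Box \Diamond \neg (\neg r \lor s) is false, so (\Diamond s \to s) \land \Box \Diamond \neg (\neg r \lor s) is false.
    At w2: \Diamond s is true, s is false, so \Diamond s \to s is false.
      At w2: \Diamond s requires s at some successor in {w3}.
        s holds at w3, so \Diamond s is true at w2.
    At w2: \Box \Diamond \neg (\neg r \lor s) requires \Diamond \neg (\neg r \lor s) at every successor {w3}.
      \Diamond \neg (\neg r \lor s) fails at w3, so \Box \Diamond \neg (\neg r \lor s) is false at w2.
Satisfying worlds: {w4}

1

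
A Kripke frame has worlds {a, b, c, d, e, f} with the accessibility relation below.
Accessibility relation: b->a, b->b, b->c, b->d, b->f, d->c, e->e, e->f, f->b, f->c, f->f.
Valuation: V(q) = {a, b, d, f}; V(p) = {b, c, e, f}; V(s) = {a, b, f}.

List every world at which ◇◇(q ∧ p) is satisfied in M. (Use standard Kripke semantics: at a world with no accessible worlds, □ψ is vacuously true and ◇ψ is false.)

Let φ = ◇◇(q ∧ p). Evaluate φ at each world:
  a (successors ∅): φ is false.
  b (successors {a, b, c, d, f}): φ is true.
  c (successors ∅): φ is false.
  d (successors {c}): φ is false.
  e (successors {e, f}): φ is true.
  f (successors {b, c, f}): φ is true.
For instance, at b:
  At b: ◇◇(q ∧ p) requires ◇(q ∧ p) at some successor in {a, b, c, d, f}.
    ◇(q ∧ p) holds at b, so ◇◇(q ∧ p) is true at b.
      At b: ◇(q ∧ p) requires q ∧ p at some successor in {a, b, c, d, f}.
        q ∧ p holds at b, so ◇(q ∧ p) is true at b.
Satisfying worlds: {b, e, f}

b, e, f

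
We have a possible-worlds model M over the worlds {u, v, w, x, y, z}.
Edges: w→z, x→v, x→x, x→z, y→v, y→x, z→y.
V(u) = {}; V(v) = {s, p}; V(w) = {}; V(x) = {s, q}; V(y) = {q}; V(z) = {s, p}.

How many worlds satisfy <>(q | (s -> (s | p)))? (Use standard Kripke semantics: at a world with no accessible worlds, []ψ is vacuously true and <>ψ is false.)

4

Let φ = <>(q | (s -> (s | p))). Evaluate φ at each world:
  u (successors ∅): φ is false.
  v (successors ∅): φ is false.
  w (successors {z}): φ is true.
  x (successors {v, x, z}): φ is true.
  y (successors {v, x}): φ is true.
  z (successors {y}): φ is true.
For instance, at w:
  At w: <>(q | (s -> (s | p))) requires q | (s -> (s | p)) at some successor in {z}.
    q | (s -> (s | p)) holds at z, so <>(q | (s -> (s | p))) is true at w.
Satisfying worlds: {w, x, y, z}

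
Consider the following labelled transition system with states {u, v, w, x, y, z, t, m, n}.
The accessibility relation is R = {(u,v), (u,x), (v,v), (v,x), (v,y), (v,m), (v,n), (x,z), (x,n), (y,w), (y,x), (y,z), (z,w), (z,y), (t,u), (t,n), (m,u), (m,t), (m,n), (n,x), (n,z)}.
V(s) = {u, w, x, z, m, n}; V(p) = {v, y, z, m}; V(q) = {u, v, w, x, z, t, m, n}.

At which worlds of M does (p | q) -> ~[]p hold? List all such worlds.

u, v, x, y, z, t, m, n

Let φ = (p | q) -> ~[]p. Evaluate φ at each world:
  u (successors {v, x}): φ is true.
  v (successors {v, x, y, m, n}): φ is true.
  w (successors ∅): φ is false.
  x (successors {z, n}): φ is true.
  y (successors {w, x, z}): φ is true.
  z (successors {w, y}): φ is true.
  t (successors {u, n}): φ is true.
  m (successors {u, t, n}): φ is true.
  n (successors {x, z}): φ is true.
For instance, at u:
  At u: p | q is true, ~[]p is true, so (p | q) -> ~[]p is true.
    At u: []p is false, so ~[]p is true.
      At u: []p requires p at every successor {v, x}.
        p fails at x, so []p is false at u.
Satisfying worlds: {u, v, x, y, z, t, m, n}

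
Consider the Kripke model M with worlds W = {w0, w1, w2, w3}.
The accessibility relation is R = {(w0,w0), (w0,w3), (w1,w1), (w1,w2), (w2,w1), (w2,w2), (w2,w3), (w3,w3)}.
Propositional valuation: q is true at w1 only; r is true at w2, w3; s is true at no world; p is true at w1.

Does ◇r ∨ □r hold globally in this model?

Let φ = ◇r ∨ □r. Evaluate φ at each world:
  w0 (successors {w0, w3}): φ is true.
  w1 (successors {w1, w2}): φ is true.
  w2 (successors {w1, w2, w3}): φ is true.
  w3 (successors {w3}): φ is true.
For instance, at w2:
  At w2: ◇r is true, □r is false, so ◇r ∨ □r is true.
    At w2: ◇r requires r at some successor in {w1, w2, w3}.
      r holds at w2, so ◇r is true at w2.
    At w2: □r requires r at every successor {w1, w2, w3}.
      r fails at w1, so □r is false at w2.

Yes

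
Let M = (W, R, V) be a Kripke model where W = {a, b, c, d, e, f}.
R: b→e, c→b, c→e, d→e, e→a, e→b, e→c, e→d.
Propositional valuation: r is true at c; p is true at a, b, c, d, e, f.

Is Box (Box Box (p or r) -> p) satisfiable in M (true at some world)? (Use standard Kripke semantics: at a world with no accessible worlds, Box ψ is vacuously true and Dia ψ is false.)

Recall that Box ψ holds at a world iff ψ holds at every accessible world, and Dia ψ holds iff ψ holds at some accessible world.
Let φ = Box (Box Box (p or r) -> p). Evaluate φ at each world:
  a (successors ∅): φ is true.
  b (successors {e}): φ is true.
  c (successors {b, e}): φ is true.
  d (successors {e}): φ is true.
  e (successors {a, b, c, d}): φ is true.
  f (successors ∅): φ is true.
Detail at a (witness):
  At a: no accessible worlds, so Box (Box Box (p or r) -> p) holds vacuously.

Yes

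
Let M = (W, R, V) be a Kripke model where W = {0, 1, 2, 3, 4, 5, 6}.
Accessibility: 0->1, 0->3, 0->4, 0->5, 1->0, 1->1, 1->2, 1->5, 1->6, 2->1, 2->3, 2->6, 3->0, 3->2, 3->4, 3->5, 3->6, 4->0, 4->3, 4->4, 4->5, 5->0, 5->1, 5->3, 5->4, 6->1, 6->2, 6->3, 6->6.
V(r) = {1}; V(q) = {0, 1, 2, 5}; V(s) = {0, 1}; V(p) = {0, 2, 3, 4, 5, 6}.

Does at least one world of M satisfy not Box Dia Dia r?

No

Let φ = not Box Dia Dia r. Evaluate φ at each world:
  0 (successors {1, 3, 4, 5}): φ is false.
  1 (successors {0, 1, 2, 5, 6}): φ is false.
  2 (successors {1, 3, 6}): φ is false.
  3 (successors {0, 2, 4, 5, 6}): φ is false.
  4 (successors {0, 3, 4, 5}): φ is false.
  5 (successors {0, 1, 3, 4}): φ is false.
  6 (successors {1, 2, 3, 6}): φ is false.
For instance, at 5:
  At 5: Box Dia Dia r is true, so not Box Dia Dia r is false.
    At 5: Box Dia Dia r requires Dia Dia r at every successor {0, 1, 3, 4}.
      At 0: Dia Dia r is true.
      At 1: Dia Dia r is true.
      At 3: Dia Dia r is true.
      At 4: Dia Dia r is true.
    So Box Dia Dia r is true at 5.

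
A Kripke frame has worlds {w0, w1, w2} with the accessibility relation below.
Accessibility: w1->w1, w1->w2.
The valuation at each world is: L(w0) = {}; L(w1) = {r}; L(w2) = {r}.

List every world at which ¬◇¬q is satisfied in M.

w0, w2

Let φ = ¬◇¬q. Evaluate φ at each world:
  w0 (successors ∅): φ is true.
  w1 (successors {w1, w2}): φ is false.
  w2 (successors ∅): φ is true.
For instance, at w1:
  At w1: ◇¬q is true, so ¬◇¬q is false.
    At w1: ◇¬q requires ¬q at some successor in {w1, w2}.
      ¬q holds at w1, so ◇¬q is true at w1.
Satisfying worlds: {w0, w2}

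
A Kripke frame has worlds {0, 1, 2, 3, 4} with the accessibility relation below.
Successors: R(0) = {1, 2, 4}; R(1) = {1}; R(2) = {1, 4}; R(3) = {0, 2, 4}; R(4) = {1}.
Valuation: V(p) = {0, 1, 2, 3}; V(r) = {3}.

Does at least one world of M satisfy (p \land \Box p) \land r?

No

Let φ = (p \land \Box p) \land r. Evaluate φ at each world:
  0 (successors {1, 2, 4}): φ is false.
  1 (successors {1}): φ is false.
  2 (successors {1, 4}): φ is false.
  3 (successors {0, 2, 4}): φ is false.
  4 (successors {1}): φ is false.
For instance, at 4:
  At 4: p \land \Box p is false, r is false, so (p \land \Box p) \land r is false.
    At 4: p is false, \Box p is true, so p \land \Box p is false.
      At 4: \Box p requires p at every successor {1}.
        At 1: p is true.
      So \Box p is true at 4.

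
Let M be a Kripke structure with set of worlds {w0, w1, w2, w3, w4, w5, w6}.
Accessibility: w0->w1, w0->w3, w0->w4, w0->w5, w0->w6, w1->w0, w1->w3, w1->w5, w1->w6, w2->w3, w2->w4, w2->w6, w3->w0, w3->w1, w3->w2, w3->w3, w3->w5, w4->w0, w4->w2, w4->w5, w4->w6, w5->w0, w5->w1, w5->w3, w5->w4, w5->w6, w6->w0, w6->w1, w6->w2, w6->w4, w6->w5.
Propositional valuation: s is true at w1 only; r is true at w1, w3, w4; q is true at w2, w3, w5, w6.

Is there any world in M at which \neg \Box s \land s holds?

Recall that \Box ψ holds at a world iff ψ holds at every accessible world, and \Diamond ψ holds iff ψ holds at some accessible world.
Let φ = \neg \Box s \land s. Evaluate φ at each world:
  w0 (successors {w1, w3, w4, w5, w6}): φ is false.
  w1 (successors {w0, w3, w5, w6}): φ is true.
  w2 (successors {w3, w4, w6}): φ is false.
  w3 (successors {w0, w1, w2, w3, w5}): φ is false.
  w4 (successors {w0, w2, w5, w6}): φ is false.
  w5 (successors {w0, w1, w3, w4, w6}): φ is false.
  w6 (successors {w0, w1, w2, w4, w5}): φ is false.
Detail at w1 (witness):
  At w1: \neg \Box s is true, s is true, so \neg \Box s \land s is true.
    At w1: \Box s is false, so \neg \Box s is true.
      At w1: \Box s requires s at every successor {w0, w3, w5, w6}.
        s fails at w0, so \Box s is false at w1.

Yes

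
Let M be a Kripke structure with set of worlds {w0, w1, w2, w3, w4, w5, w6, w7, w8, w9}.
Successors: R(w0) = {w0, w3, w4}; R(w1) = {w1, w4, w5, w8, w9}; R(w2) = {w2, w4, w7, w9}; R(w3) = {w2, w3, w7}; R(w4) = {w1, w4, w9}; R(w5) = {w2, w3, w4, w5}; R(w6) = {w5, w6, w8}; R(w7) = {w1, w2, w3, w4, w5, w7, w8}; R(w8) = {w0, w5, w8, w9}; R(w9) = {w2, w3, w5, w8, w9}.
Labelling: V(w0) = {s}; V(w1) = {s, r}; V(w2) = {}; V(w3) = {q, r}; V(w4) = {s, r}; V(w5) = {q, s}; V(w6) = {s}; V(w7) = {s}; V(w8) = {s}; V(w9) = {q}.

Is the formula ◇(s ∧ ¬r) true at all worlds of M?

Recall that ◇ψ holds at a world iff ψ holds at some accessible world.
Let φ = ◇(s ∧ ¬r). Evaluate φ at each world:
  w0 (successors {w0, w3, w4}): φ is true.
  w1 (successors {w1, w4, w5, w8, w9}): φ is true.
  w2 (successors {w2, w4, w7, w9}): φ is true.
  w3 (successors {w2, w3, w7}): φ is true.
  w4 (successors {w1, w4, w9}): φ is false.
  w5 (successors {w2, w3, w4, w5}): φ is true.
  w6 (successors {w5, w6, w8}): φ is true.
  w7 (successors {w1, w2, w3, w4, w5, w7, w8}): φ is true.
  w8 (successors {w0, w5, w8, w9}): φ is true.
  w9 (successors {w2, w3, w5, w8, w9}): φ is true.
Detail at w4 (counterexample):
  At w4: ◇(s ∧ ¬r) requires s ∧ ¬r at some successor in {w1, w4, w9}.
    At w1: s ∧ ¬r is false.
    At w4: s ∧ ¬r is false.
    At w9: s ∧ ¬r is false.
  So ◇(s ∧ ¬r) is false at w4.

No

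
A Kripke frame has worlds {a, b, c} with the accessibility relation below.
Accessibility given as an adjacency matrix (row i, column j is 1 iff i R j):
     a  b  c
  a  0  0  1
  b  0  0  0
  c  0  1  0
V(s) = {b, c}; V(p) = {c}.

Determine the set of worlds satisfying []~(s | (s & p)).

Let φ = []~(s | (s & p)). Evaluate φ at each world:
  a (successors {c}): φ is false.
  b (successors ∅): φ is true.
  c (successors {b}): φ is false.
For instance, at c:
  At c: []~(s | (s & p)) requires ~(s | (s & p)) at every successor {b}.
    ~(s | (s & p)) fails at b, so []~(s | (s & p)) is false at c.
Satisfying worlds: {b}

b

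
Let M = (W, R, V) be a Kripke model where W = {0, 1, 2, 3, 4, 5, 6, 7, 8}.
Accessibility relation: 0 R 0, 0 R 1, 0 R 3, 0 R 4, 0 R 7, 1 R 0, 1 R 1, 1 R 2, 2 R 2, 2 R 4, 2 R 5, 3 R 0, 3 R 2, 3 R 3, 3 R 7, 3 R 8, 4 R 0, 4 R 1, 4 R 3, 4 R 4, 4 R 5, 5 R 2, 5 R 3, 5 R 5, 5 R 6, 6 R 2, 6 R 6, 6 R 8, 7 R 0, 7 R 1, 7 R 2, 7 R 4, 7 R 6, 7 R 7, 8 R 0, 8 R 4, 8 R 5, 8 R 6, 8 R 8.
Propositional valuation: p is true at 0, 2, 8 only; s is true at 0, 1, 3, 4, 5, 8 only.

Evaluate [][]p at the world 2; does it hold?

At 2: [][]p requires []p at every successor {2, 4, 5}.
  []p fails at 2, so [][]p is false at 2.
    At 2: []p requires p at every successor {2, 4, 5}.
      p fails at 4, so []p is false at 2.

No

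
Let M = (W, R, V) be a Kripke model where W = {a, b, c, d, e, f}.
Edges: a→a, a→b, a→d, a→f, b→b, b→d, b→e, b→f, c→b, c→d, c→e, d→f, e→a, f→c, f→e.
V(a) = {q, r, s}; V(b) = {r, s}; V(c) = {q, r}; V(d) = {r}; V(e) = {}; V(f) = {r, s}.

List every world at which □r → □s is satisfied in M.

b, c, d, e, f

Let φ = □r → □s. Evaluate φ at each world:
  a (successors {a, b, d, f}): φ is false.
  b (successors {b, d, e, f}): φ is true.
  c (successors {b, d, e}): φ is true.
  d (successors {f}): φ is true.
  e (successors {a}): φ is true.
  f (successors {c, e}): φ is true.
For instance, at d:
  At d: □r is true, □s is true, so □r → □s is true.
    At d: □r requires r at every successor {f}.
      At f: r is true.
    So □r is true at d.
    At d: □s requires s at every successor {f}.
      At f: s is true.
    So □s is true at d.
Satisfying worlds: {b, c, d, e, f}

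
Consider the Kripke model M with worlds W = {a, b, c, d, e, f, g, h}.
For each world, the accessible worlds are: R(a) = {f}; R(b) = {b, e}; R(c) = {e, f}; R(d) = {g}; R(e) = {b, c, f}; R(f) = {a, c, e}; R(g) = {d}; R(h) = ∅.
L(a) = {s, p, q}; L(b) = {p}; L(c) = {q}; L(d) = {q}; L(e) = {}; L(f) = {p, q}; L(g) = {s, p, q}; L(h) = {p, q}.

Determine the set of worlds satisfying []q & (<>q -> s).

Let φ = []q & (<>q -> s). Evaluate φ at each world:
  a (successors {f}): φ is true.
  b (successors {b, e}): φ is false.
  c (successors {e, f}): φ is false.
  d (successors {g}): φ is false.
  e (successors {b, c, f}): φ is false.
  f (successors {a, c, e}): φ is false.
  g (successors {d}): φ is true.
  h (successors ∅): φ is true.
For instance, at f:
  At f: []q is false, <>q -> s is false, so []q & (<>q -> s) is false.
    At f: []q requires q at every successor {a, c, e}.
      q fails at e, so []q is false at f.
    At f: <>q is true, s is false, so <>q -> s is false.
      At f: <>q requires q at some successor in {a, c, e}.
        q holds at a, so <>q is true at f.
Satisfying worlds: {a, g, h}

a, g, h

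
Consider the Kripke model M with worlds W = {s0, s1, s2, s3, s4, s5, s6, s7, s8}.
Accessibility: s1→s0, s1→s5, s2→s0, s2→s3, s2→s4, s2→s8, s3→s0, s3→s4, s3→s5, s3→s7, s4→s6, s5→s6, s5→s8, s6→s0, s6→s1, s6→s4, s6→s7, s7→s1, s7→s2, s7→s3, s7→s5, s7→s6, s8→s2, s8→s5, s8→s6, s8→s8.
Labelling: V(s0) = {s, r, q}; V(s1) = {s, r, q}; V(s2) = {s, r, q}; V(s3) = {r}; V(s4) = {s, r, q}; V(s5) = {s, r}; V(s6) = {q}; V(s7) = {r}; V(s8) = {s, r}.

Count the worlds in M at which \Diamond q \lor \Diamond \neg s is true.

Let φ = \Diamond q \lor \Diamond \neg s. Evaluate φ at each world:
  s0 (successors ∅): φ is false.
  s1 (successors {s0, s5}): φ is true.
  s2 (successors {s0, s3, s4, s8}): φ is true.
  s3 (successors {s0, s4, s5, s7}): φ is true.
  s4 (successors {s6}): φ is true.
  s5 (successors {s6, s8}): φ is true.
  s6 (successors {s0, s1, s4, s7}): φ is true.
  s7 (successors {s1, s2, s3, s5, s6}): φ is true.
  s8 (successors {s2, s5, s6, s8}): φ is true.
For instance, at s6:
  At s6: \Diamond q is true, \Diamond \neg s is true, so \Diamond q \lor \Diamond \neg s is true.
    At s6: \Diamond q requires q at some successor in {s0, s1, s4, s7}.
      q holds at s0, so \Diamond q is true at s6.
    At s6: \Diamond \neg s requires \neg s at some successor in {s0, s1, s4, s7}.
      \neg s holds at s7, so \Diamond \neg s is true at s6.
Satisfying worlds: {s1, s2, s3, s4, s5, s6, s7, s8}

8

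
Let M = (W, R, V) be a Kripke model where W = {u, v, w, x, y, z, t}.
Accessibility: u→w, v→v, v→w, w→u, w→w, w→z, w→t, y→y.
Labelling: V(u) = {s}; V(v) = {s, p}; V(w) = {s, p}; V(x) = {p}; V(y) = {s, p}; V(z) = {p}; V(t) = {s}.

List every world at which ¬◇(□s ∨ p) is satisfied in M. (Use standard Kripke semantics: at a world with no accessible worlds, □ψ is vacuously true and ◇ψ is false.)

Let φ = ¬◇(□s ∨ p). Evaluate φ at each world:
  u (successors {w}): φ is false.
  v (successors {v, w}): φ is false.
  w (successors {u, w, z, t}): φ is false.
  x (successors ∅): φ is true.
  y (successors {y}): φ is false.
  z (successors ∅): φ is true.
  t (successors ∅): φ is true.
For instance, at v:
  At v: ◇(□s ∨ p) is true, so ¬◇(□s ∨ p) is false.
    At v: ◇(□s ∨ p) requires □s ∨ p at some successor in {v, w}.
      □s ∨ p holds at v, so ◇(□s ∨ p) is true at v.
Satisfying worlds: {x, z, t}

x, z, t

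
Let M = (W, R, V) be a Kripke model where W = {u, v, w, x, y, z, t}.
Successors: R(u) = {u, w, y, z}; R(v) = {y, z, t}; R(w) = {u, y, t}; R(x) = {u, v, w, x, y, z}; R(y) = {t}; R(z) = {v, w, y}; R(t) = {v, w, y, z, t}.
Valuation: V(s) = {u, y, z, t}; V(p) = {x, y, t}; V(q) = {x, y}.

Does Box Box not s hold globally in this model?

No

Let φ = Box Box not s. Evaluate φ at each world:
  u (successors {u, w, y, z}): φ is false.
  v (successors {y, z, t}): φ is false.
  w (successors {u, y, t}): φ is false.
  x (successors {u, v, w, x, y, z}): φ is false.
  y (successors {t}): φ is false.
  z (successors {v, w, y}): φ is false.
  t (successors {v, w, y, z, t}): φ is false.
Detail at u (counterexample):
  At u: Box Box not s requires Box not s at every successor {u, w, y, z}.
    Box not s fails at u, so Box Box not s is false at u.
      At u: Box not s requires not s at every successor {u, w, y, z}.
        not s fails at u, so Box not s is false at u.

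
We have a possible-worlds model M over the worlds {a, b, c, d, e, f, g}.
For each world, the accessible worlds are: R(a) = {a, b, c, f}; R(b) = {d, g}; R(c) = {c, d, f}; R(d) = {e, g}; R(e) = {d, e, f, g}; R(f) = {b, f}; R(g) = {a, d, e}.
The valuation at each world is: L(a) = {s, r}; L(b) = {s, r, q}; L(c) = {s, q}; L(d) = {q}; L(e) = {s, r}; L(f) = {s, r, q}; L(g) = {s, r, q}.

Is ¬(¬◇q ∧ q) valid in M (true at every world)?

Yes

Recall that ◇ψ holds at a world iff ψ holds at some accessible world.
Let φ = ¬(¬◇q ∧ q). Evaluate φ at each world:
  a (successors {a, b, c, f}): φ is true.
  b (successors {d, g}): φ is true.
  c (successors {c, d, f}): φ is true.
  d (successors {e, g}): φ is true.
  e (successors {d, e, f, g}): φ is true.
  f (successors {b, f}): φ is true.
  g (successors {a, d, e}): φ is true.
For instance, at b:
  At b: ¬◇q ∧ q is false, so ¬(¬◇q ∧ q) is true.
    At b: ¬◇q is false, q is true, so ¬◇q ∧ q is false.
      At b: ◇q is true, so ¬◇q is false.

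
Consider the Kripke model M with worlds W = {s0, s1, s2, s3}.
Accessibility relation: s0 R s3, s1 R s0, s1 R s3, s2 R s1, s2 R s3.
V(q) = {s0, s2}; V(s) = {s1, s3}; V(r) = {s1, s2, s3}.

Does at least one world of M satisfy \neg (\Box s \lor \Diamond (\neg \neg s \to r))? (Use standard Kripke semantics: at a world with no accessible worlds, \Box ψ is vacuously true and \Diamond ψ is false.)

No

Recall that \Box ψ holds at a world iff ψ holds at every accessible world, and \Diamond ψ holds iff ψ holds at some accessible world.
Let φ = \neg (\Box s \lor \Diamond (\neg \neg s \to r)). Evaluate φ at each world:
  s0 (successors {s3}): φ is false.
  s1 (successors {s0, s3}): φ is false.
  s2 (successors {s1, s3}): φ is false.
  s3 (successors ∅): φ is false.
For instance, at s1:
  At s1: \Box s \lor \Diamond (\neg \neg s \to r) is true, so \neg (\Box s \lor \Diamond (\neg \neg s \to r)) is false.
    At s1: \Box s is false, \Diamond (\neg \neg s \to r) is true, so \Box s \lor \Diamond (\neg \neg s \to r) is true.
      At s1: \Box s requires s at every successor {s0, s3}.
        s fails at s0, so \Box s is false at s1.
      At s1: \Diamond (\neg \neg s \to r) requires \neg \neg s \to r at some successor in {s0, s3}.
        \neg \neg s \to r holds at s0, so \Diamond (\neg \neg s \to r) is true at s1.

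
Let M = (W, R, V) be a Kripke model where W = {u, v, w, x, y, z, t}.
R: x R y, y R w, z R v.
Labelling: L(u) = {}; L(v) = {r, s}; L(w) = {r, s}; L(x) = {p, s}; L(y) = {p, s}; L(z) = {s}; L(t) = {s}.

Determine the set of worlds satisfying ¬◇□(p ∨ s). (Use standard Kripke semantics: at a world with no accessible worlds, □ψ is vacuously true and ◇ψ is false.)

Let φ = ¬◇□(p ∨ s). Evaluate φ at each world:
  u (successors ∅): φ is true.
  v (successors ∅): φ is true.
  w (successors ∅): φ is true.
  x (successors {y}): φ is false.
  y (successors {w}): φ is false.
  z (successors {v}): φ is false.
  t (successors ∅): φ is true.
For instance, at z:
  At z: ◇□(p ∨ s) is true, so ¬◇□(p ∨ s) is false.
    At z: ◇□(p ∨ s) requires □(p ∨ s) at some successor in {v}.
      □(p ∨ s) holds at v, so ◇□(p ∨ s) is true at z.
Satisfying worlds: {u, v, w, t}

u, v, w, t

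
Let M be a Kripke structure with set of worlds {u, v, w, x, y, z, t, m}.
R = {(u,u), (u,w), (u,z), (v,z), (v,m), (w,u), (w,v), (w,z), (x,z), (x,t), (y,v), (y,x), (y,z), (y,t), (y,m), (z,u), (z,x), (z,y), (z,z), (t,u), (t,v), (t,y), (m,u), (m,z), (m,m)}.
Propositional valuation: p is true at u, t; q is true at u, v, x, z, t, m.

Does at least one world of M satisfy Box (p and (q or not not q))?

Let φ = Box (p and (q or not not q)). Evaluate φ at each world:
  u (successors {u, w, z}): φ is false.
  v (successors {z, m}): φ is false.
  w (successors {u, v, z}): φ is false.
  x (successors {z, t}): φ is false.
  y (successors {v, x, z, t, m}): φ is false.
  z (successors {u, x, y, z}): φ is false.
  t (successors {u, v, y}): φ is false.
  m (successors {u, z, m}): φ is false.
For instance, at w:
  At w: Box (p and (q or not not q)) requires p and (q or not not q) at every successor {u, v, z}.
    p and (q or not not q) fails at v, so Box (p and (q or not not q)) is false at w.

No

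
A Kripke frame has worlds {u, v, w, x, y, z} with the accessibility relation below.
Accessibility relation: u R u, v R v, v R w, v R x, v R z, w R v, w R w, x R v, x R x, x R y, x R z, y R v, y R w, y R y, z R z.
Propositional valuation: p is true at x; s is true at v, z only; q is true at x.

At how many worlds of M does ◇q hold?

Let φ = ◇q. Evaluate φ at each world:
  u (successors {u}): φ is false.
  v (successors {v, w, x, z}): φ is true.
  w (successors {v, w}): φ is false.
  x (successors {v, x, y, z}): φ is true.
  y (successors {v, w, y}): φ is false.
  z (successors {z}): φ is false.
For instance, at x:
  At x: ◇q requires q at some successor in {v, x, y, z}.
    q holds at x, so ◇q is true at x.
Satisfying worlds: {v, x}

2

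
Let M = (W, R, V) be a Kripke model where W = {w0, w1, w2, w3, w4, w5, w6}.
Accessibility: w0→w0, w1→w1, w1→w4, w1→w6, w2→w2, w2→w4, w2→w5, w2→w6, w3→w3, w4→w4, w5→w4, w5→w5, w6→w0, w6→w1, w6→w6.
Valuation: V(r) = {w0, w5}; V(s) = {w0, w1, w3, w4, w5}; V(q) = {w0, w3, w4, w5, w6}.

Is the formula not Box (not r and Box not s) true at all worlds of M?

Yes

Recall that Box ψ holds at a world iff ψ holds at every accessible world, and Dia ψ holds iff ψ holds at some accessible world.
Let φ = not Box (not r and Box not s). Evaluate φ at each world:
  w0 (successors {w0}): φ is true.
  w1 (successors {w1, w4, w6}): φ is true.
  w2 (successors {w2, w4, w5, w6}): φ is true.
  w3 (successors {w3}): φ is true.
  w4 (successors {w4}): φ is true.
  w5 (successors {w4, w5}): φ is true.
  w6 (successors {w0, w1, w6}): φ is true.
For instance, at w6:
  At w6: Box (not r and Box not s) is false, so not Box (not r and Box not s) is true.
    At w6: Box (not r and Box not s) requires not r and Box not s at every successor {w0, w1, w6}.
      not r and Box not s fails at w0, so Box (not r and Box not s) is false at w6.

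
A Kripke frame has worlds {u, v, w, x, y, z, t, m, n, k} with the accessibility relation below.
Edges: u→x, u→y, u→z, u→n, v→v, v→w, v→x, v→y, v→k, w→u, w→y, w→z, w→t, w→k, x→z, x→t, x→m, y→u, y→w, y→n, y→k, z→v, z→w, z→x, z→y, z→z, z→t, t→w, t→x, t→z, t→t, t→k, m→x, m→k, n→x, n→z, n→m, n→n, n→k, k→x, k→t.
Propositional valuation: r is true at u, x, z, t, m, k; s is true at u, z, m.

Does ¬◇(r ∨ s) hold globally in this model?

No

Let φ = ¬◇(r ∨ s). Evaluate φ at each world:
  u (successors {x, y, z, n}): φ is false.
  v (successors {v, w, x, y, k}): φ is false.
  w (successors {u, y, z, t, k}): φ is false.
  x (successors {z, t, m}): φ is false.
  y (successors {u, w, n, k}): φ is false.
  z (successors {v, w, x, y, z, t}): φ is false.
  t (successors {w, x, z, t, k}): φ is false.
  m (successors {x, k}): φ is false.
  n (successors {x, z, m, n, k}): φ is false.
  k (successors {x, t}): φ is false.
Detail at u (counterexample):
  At u: ◇(r ∨ s) is true, so ¬◇(r ∨ s) is false.
    At u: ◇(r ∨ s) requires r ∨ s at some successor in {x, y, z, n}.
      r ∨ s holds at x, so ◇(r ∨ s) is true at u.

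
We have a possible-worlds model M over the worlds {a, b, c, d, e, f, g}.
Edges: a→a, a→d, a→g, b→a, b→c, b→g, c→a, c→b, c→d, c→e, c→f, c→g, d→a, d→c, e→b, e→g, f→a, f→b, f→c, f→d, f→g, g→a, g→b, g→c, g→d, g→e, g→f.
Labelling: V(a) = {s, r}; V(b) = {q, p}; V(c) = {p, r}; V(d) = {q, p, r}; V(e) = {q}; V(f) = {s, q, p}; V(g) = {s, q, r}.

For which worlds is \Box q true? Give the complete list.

e

Let φ = \Box q. Evaluate φ at each world:
  a (successors {a, d, g}): φ is false.
  b (successors {a, c, g}): φ is false.
  c (successors {a, b, d, e, f, g}): φ is false.
  d (successors {a, c}): φ is false.
  e (successors {b, g}): φ is true.
  f (successors {a, b, c, d, g}): φ is false.
  g (successors {a, b, c, d, e, f}): φ is false.
For instance, at a:
  At a: \Box q requires q at every successor {a, d, g}.
    q fails at a, so \Box q is false at a.
Satisfying worlds: {e}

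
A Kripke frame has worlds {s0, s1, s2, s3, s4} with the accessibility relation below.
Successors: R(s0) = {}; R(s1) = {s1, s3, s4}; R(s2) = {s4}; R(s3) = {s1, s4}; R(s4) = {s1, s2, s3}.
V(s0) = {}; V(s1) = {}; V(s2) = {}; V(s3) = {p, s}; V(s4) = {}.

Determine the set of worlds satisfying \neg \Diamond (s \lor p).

Let φ = \neg \Diamond (s \lor p). Evaluate φ at each world:
  s0 (successors ∅): φ is true.
  s1 (successors {s1, s3, s4}): φ is false.
  s2 (successors {s4}): φ is true.
  s3 (successors {s1, s4}): φ is true.
  s4 (successors {s1, s2, s3}): φ is false.
For instance, at s2:
  At s2: \Diamond (s \lor p) is false, so \neg \Diamond (s \lor p) is true.
    At s2: \Diamond (s \lor p) requires s \lor p at some successor in {s4}.
      At s4: s \lor p is false.
    So \Diamond (s \lor p) is false at s2.
Satisfying worlds: {s0, s2, s3}

s0, s2, s3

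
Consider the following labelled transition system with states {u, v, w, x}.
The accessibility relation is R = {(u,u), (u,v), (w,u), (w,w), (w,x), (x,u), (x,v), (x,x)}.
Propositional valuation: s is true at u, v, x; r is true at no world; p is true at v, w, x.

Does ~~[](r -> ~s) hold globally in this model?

Yes

Let φ = ~~[](r -> ~s). Evaluate φ at each world:
  u (successors {u, v}): φ is true.
  v (successors ∅): φ is true.
  w (successors {u, w, x}): φ is true.
  x (successors {u, v, x}): φ is true.
For instance, at w:
  At w: ~[](r -> ~s) is false, so ~~[](r -> ~s) is true.
    At w: [](r -> ~s) is true, so ~[](r -> ~s) is false.
      At w: [](r -> ~s) requires r -> ~s at every successor {u, w, x}.
        At u: r -> ~s is true.
        At w: r -> ~s is true.
        At x: r -> ~s is true.
      So [](r -> ~s) is true at w.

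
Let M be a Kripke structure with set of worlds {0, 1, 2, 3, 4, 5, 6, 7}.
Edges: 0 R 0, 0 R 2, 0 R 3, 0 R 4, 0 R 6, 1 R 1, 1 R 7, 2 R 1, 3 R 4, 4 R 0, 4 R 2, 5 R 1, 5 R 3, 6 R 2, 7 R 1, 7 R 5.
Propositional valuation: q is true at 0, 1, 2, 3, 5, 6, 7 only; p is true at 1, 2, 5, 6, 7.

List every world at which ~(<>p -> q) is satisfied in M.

4

Let φ = ~(<>p -> q). Evaluate φ at each world:
  0 (successors {0, 2, 3, 4, 6}): φ is false.
  1 (successors {1, 7}): φ is false.
  2 (successors {1}): φ is false.
  3 (successors {4}): φ is false.
  4 (successors {0, 2}): φ is true.
  5 (successors {1, 3}): φ is false.
  6 (successors {2}): φ is false.
  7 (successors {1, 5}): φ is false.
For instance, at 2:
  At 2: <>p -> q is true, so ~(<>p -> q) is false.
    At 2: <>p is true, q is true, so <>p -> q is true.
      At 2: <>p requires p at some successor in {1}.
        p holds at 1, so <>p is true at 2.
Satisfying worlds: {4}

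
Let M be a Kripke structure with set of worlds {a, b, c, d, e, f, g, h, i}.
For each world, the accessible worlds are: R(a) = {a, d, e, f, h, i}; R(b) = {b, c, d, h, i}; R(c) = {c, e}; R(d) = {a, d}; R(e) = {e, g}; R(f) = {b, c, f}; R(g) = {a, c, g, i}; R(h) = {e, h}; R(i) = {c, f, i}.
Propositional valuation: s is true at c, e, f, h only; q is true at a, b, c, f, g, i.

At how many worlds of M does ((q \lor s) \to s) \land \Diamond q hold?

4

Let φ = ((q \lor s) \to s) \land \Diamond q. Evaluate φ at each world:
  a (successors {a, d, e, f, h, i}): φ is false.
  b (successors {b, c, d, h, i}): φ is false.
  c (successors {c, e}): φ is true.
  d (successors {a, d}): φ is true.
  e (successors {e, g}): φ is true.
  f (successors {b, c, f}): φ is true.
  g (successors {a, c, g, i}): φ is false.
  h (successors {e, h}): φ is false.
  i (successors {c, f, i}): φ is false.
For instance, at b:
  At b: (q \lor s) \to s is false, \Diamond q is true, so ((q \lor s) \to s) \land \Diamond q is false.
    At b: \Diamond q requires q at some successor in {b, c, d, h, i}.
      q holds at b, so \Diamond q is true at b.
Satisfying worlds: {c, d, e, f}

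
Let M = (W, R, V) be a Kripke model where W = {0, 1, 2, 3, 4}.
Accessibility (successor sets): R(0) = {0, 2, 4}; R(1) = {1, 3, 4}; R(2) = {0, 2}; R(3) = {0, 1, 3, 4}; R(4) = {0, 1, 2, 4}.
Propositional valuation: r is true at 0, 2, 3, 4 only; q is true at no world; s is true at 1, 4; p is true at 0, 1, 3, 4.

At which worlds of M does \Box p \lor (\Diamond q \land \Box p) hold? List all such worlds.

Let φ = \Box p \lor (\Diamond q \land \Box p). Evaluate φ at each world:
  0 (successors {0, 2, 4}): φ is false.
  1 (successors {1, 3, 4}): φ is true.
  2 (successors {0, 2}): φ is false.
  3 (successors {0, 1, 3, 4}): φ is true.
  4 (successors {0, 1, 2, 4}): φ is false.
For instance, at 0:
  At 0: \Box p is false, \Diamond q \land \Box p is false, so \Box p \lor (\Diamond q \land \Box p) is false.
    At 0: \Box p requires p at every successor {0, 2, 4}.
      p fails at 2, so \Box p is false at 0.
    At 0: \Diamond q is false, \Box p is false, so \Diamond q \land \Box p is false.
      At 0: \Diamond q requires q at some successor in {0, 2, 4}.
        At 0: q is false.
        At 2: q is false.
        At 4: q is false.
      So \Diamond q is false at 0.
      At 0: \Box p requires p at every successor {0, 2, 4}.
        p fails at 2, so \Box p is false at 0.
Satisfying worlds: {1, 3}

1, 3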